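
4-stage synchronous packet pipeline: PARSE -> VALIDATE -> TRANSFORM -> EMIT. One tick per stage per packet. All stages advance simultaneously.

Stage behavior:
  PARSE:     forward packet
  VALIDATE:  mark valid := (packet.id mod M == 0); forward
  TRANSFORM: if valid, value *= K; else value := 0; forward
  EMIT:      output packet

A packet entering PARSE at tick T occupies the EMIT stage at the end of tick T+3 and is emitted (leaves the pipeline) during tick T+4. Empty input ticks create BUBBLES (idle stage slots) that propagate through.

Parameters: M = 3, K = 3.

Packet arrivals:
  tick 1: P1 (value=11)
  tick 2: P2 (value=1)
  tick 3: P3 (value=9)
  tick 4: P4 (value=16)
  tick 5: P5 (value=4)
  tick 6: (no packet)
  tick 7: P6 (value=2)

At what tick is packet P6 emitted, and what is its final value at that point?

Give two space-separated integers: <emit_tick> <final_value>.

Tick 1: [PARSE:P1(v=11,ok=F), VALIDATE:-, TRANSFORM:-, EMIT:-] out:-; in:P1
Tick 2: [PARSE:P2(v=1,ok=F), VALIDATE:P1(v=11,ok=F), TRANSFORM:-, EMIT:-] out:-; in:P2
Tick 3: [PARSE:P3(v=9,ok=F), VALIDATE:P2(v=1,ok=F), TRANSFORM:P1(v=0,ok=F), EMIT:-] out:-; in:P3
Tick 4: [PARSE:P4(v=16,ok=F), VALIDATE:P3(v=9,ok=T), TRANSFORM:P2(v=0,ok=F), EMIT:P1(v=0,ok=F)] out:-; in:P4
Tick 5: [PARSE:P5(v=4,ok=F), VALIDATE:P4(v=16,ok=F), TRANSFORM:P3(v=27,ok=T), EMIT:P2(v=0,ok=F)] out:P1(v=0); in:P5
Tick 6: [PARSE:-, VALIDATE:P5(v=4,ok=F), TRANSFORM:P4(v=0,ok=F), EMIT:P3(v=27,ok=T)] out:P2(v=0); in:-
Tick 7: [PARSE:P6(v=2,ok=F), VALIDATE:-, TRANSFORM:P5(v=0,ok=F), EMIT:P4(v=0,ok=F)] out:P3(v=27); in:P6
Tick 8: [PARSE:-, VALIDATE:P6(v=2,ok=T), TRANSFORM:-, EMIT:P5(v=0,ok=F)] out:P4(v=0); in:-
Tick 9: [PARSE:-, VALIDATE:-, TRANSFORM:P6(v=6,ok=T), EMIT:-] out:P5(v=0); in:-
Tick 10: [PARSE:-, VALIDATE:-, TRANSFORM:-, EMIT:P6(v=6,ok=T)] out:-; in:-
Tick 11: [PARSE:-, VALIDATE:-, TRANSFORM:-, EMIT:-] out:P6(v=6); in:-
P6: arrives tick 7, valid=True (id=6, id%3=0), emit tick 11, final value 6

Answer: 11 6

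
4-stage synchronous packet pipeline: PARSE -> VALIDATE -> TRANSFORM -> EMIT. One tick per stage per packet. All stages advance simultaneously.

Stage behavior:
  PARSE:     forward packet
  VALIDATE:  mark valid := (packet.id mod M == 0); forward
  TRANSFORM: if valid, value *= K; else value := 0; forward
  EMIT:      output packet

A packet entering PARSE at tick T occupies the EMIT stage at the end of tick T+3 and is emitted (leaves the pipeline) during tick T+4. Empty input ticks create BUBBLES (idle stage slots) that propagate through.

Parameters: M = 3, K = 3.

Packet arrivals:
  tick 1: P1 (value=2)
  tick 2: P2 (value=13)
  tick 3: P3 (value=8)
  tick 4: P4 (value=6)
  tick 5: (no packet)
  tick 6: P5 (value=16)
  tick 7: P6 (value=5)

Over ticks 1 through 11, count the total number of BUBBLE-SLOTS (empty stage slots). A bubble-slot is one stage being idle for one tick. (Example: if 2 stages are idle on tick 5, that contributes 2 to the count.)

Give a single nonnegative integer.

Answer: 20

Derivation:
Tick 1: [PARSE:P1(v=2,ok=F), VALIDATE:-, TRANSFORM:-, EMIT:-] out:-; bubbles=3
Tick 2: [PARSE:P2(v=13,ok=F), VALIDATE:P1(v=2,ok=F), TRANSFORM:-, EMIT:-] out:-; bubbles=2
Tick 3: [PARSE:P3(v=8,ok=F), VALIDATE:P2(v=13,ok=F), TRANSFORM:P1(v=0,ok=F), EMIT:-] out:-; bubbles=1
Tick 4: [PARSE:P4(v=6,ok=F), VALIDATE:P3(v=8,ok=T), TRANSFORM:P2(v=0,ok=F), EMIT:P1(v=0,ok=F)] out:-; bubbles=0
Tick 5: [PARSE:-, VALIDATE:P4(v=6,ok=F), TRANSFORM:P3(v=24,ok=T), EMIT:P2(v=0,ok=F)] out:P1(v=0); bubbles=1
Tick 6: [PARSE:P5(v=16,ok=F), VALIDATE:-, TRANSFORM:P4(v=0,ok=F), EMIT:P3(v=24,ok=T)] out:P2(v=0); bubbles=1
Tick 7: [PARSE:P6(v=5,ok=F), VALIDATE:P5(v=16,ok=F), TRANSFORM:-, EMIT:P4(v=0,ok=F)] out:P3(v=24); bubbles=1
Tick 8: [PARSE:-, VALIDATE:P6(v=5,ok=T), TRANSFORM:P5(v=0,ok=F), EMIT:-] out:P4(v=0); bubbles=2
Tick 9: [PARSE:-, VALIDATE:-, TRANSFORM:P6(v=15,ok=T), EMIT:P5(v=0,ok=F)] out:-; bubbles=2
Tick 10: [PARSE:-, VALIDATE:-, TRANSFORM:-, EMIT:P6(v=15,ok=T)] out:P5(v=0); bubbles=3
Tick 11: [PARSE:-, VALIDATE:-, TRANSFORM:-, EMIT:-] out:P6(v=15); bubbles=4
Total bubble-slots: 20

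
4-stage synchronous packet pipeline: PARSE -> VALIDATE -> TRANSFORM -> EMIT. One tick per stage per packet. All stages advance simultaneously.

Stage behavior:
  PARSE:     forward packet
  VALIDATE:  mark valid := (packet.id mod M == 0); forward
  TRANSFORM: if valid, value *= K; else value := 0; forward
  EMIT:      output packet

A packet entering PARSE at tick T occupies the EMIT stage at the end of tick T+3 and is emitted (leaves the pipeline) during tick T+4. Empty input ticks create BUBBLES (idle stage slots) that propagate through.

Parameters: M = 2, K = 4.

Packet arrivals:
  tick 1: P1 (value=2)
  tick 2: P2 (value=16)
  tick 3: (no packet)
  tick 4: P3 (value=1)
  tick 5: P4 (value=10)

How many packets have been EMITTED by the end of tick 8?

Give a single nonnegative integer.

Tick 1: [PARSE:P1(v=2,ok=F), VALIDATE:-, TRANSFORM:-, EMIT:-] out:-; in:P1
Tick 2: [PARSE:P2(v=16,ok=F), VALIDATE:P1(v=2,ok=F), TRANSFORM:-, EMIT:-] out:-; in:P2
Tick 3: [PARSE:-, VALIDATE:P2(v=16,ok=T), TRANSFORM:P1(v=0,ok=F), EMIT:-] out:-; in:-
Tick 4: [PARSE:P3(v=1,ok=F), VALIDATE:-, TRANSFORM:P2(v=64,ok=T), EMIT:P1(v=0,ok=F)] out:-; in:P3
Tick 5: [PARSE:P4(v=10,ok=F), VALIDATE:P3(v=1,ok=F), TRANSFORM:-, EMIT:P2(v=64,ok=T)] out:P1(v=0); in:P4
Tick 6: [PARSE:-, VALIDATE:P4(v=10,ok=T), TRANSFORM:P3(v=0,ok=F), EMIT:-] out:P2(v=64); in:-
Tick 7: [PARSE:-, VALIDATE:-, TRANSFORM:P4(v=40,ok=T), EMIT:P3(v=0,ok=F)] out:-; in:-
Tick 8: [PARSE:-, VALIDATE:-, TRANSFORM:-, EMIT:P4(v=40,ok=T)] out:P3(v=0); in:-
Emitted by tick 8: ['P1', 'P2', 'P3']

Answer: 3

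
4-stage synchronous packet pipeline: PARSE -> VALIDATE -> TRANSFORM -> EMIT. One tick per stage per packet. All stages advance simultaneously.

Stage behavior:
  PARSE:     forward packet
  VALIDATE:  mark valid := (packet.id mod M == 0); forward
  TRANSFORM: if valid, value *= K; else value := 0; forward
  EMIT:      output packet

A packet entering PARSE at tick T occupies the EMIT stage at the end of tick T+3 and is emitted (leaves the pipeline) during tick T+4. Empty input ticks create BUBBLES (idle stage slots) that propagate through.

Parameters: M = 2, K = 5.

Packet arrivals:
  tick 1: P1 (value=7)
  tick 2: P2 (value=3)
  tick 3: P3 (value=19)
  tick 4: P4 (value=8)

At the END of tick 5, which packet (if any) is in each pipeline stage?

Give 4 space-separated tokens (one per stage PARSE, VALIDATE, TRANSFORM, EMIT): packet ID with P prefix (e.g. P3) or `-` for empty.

Answer: - P4 P3 P2

Derivation:
Tick 1: [PARSE:P1(v=7,ok=F), VALIDATE:-, TRANSFORM:-, EMIT:-] out:-; in:P1
Tick 2: [PARSE:P2(v=3,ok=F), VALIDATE:P1(v=7,ok=F), TRANSFORM:-, EMIT:-] out:-; in:P2
Tick 3: [PARSE:P3(v=19,ok=F), VALIDATE:P2(v=3,ok=T), TRANSFORM:P1(v=0,ok=F), EMIT:-] out:-; in:P3
Tick 4: [PARSE:P4(v=8,ok=F), VALIDATE:P3(v=19,ok=F), TRANSFORM:P2(v=15,ok=T), EMIT:P1(v=0,ok=F)] out:-; in:P4
Tick 5: [PARSE:-, VALIDATE:P4(v=8,ok=T), TRANSFORM:P3(v=0,ok=F), EMIT:P2(v=15,ok=T)] out:P1(v=0); in:-
At end of tick 5: ['-', 'P4', 'P3', 'P2']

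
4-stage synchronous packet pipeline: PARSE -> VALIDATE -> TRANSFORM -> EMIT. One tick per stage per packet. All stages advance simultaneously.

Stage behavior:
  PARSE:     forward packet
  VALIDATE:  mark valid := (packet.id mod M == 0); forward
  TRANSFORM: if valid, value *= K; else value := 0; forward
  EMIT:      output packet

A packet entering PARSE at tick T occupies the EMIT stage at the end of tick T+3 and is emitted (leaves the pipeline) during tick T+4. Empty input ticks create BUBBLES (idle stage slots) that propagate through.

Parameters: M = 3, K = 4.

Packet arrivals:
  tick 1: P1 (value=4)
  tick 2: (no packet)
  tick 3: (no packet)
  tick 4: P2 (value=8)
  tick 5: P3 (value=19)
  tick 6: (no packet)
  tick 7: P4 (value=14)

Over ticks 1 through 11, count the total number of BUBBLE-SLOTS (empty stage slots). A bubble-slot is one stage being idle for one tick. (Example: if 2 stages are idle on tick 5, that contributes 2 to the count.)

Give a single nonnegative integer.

Tick 1: [PARSE:P1(v=4,ok=F), VALIDATE:-, TRANSFORM:-, EMIT:-] out:-; bubbles=3
Tick 2: [PARSE:-, VALIDATE:P1(v=4,ok=F), TRANSFORM:-, EMIT:-] out:-; bubbles=3
Tick 3: [PARSE:-, VALIDATE:-, TRANSFORM:P1(v=0,ok=F), EMIT:-] out:-; bubbles=3
Tick 4: [PARSE:P2(v=8,ok=F), VALIDATE:-, TRANSFORM:-, EMIT:P1(v=0,ok=F)] out:-; bubbles=2
Tick 5: [PARSE:P3(v=19,ok=F), VALIDATE:P2(v=8,ok=F), TRANSFORM:-, EMIT:-] out:P1(v=0); bubbles=2
Tick 6: [PARSE:-, VALIDATE:P3(v=19,ok=T), TRANSFORM:P2(v=0,ok=F), EMIT:-] out:-; bubbles=2
Tick 7: [PARSE:P4(v=14,ok=F), VALIDATE:-, TRANSFORM:P3(v=76,ok=T), EMIT:P2(v=0,ok=F)] out:-; bubbles=1
Tick 8: [PARSE:-, VALIDATE:P4(v=14,ok=F), TRANSFORM:-, EMIT:P3(v=76,ok=T)] out:P2(v=0); bubbles=2
Tick 9: [PARSE:-, VALIDATE:-, TRANSFORM:P4(v=0,ok=F), EMIT:-] out:P3(v=76); bubbles=3
Tick 10: [PARSE:-, VALIDATE:-, TRANSFORM:-, EMIT:P4(v=0,ok=F)] out:-; bubbles=3
Tick 11: [PARSE:-, VALIDATE:-, TRANSFORM:-, EMIT:-] out:P4(v=0); bubbles=4
Total bubble-slots: 28

Answer: 28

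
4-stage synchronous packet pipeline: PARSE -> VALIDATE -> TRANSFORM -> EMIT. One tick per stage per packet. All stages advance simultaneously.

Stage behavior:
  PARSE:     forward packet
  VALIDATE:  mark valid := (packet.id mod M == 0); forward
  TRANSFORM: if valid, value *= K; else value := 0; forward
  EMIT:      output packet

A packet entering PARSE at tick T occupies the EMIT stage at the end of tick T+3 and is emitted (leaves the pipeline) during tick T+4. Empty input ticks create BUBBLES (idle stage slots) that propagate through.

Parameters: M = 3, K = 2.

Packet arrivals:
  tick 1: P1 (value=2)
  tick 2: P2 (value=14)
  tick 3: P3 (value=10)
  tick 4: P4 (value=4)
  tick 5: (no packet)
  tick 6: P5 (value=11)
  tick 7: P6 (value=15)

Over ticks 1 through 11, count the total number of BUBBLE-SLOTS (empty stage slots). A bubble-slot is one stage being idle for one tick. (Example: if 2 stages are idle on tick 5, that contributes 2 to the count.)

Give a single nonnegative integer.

Answer: 20

Derivation:
Tick 1: [PARSE:P1(v=2,ok=F), VALIDATE:-, TRANSFORM:-, EMIT:-] out:-; bubbles=3
Tick 2: [PARSE:P2(v=14,ok=F), VALIDATE:P1(v=2,ok=F), TRANSFORM:-, EMIT:-] out:-; bubbles=2
Tick 3: [PARSE:P3(v=10,ok=F), VALIDATE:P2(v=14,ok=F), TRANSFORM:P1(v=0,ok=F), EMIT:-] out:-; bubbles=1
Tick 4: [PARSE:P4(v=4,ok=F), VALIDATE:P3(v=10,ok=T), TRANSFORM:P2(v=0,ok=F), EMIT:P1(v=0,ok=F)] out:-; bubbles=0
Tick 5: [PARSE:-, VALIDATE:P4(v=4,ok=F), TRANSFORM:P3(v=20,ok=T), EMIT:P2(v=0,ok=F)] out:P1(v=0); bubbles=1
Tick 6: [PARSE:P5(v=11,ok=F), VALIDATE:-, TRANSFORM:P4(v=0,ok=F), EMIT:P3(v=20,ok=T)] out:P2(v=0); bubbles=1
Tick 7: [PARSE:P6(v=15,ok=F), VALIDATE:P5(v=11,ok=F), TRANSFORM:-, EMIT:P4(v=0,ok=F)] out:P3(v=20); bubbles=1
Tick 8: [PARSE:-, VALIDATE:P6(v=15,ok=T), TRANSFORM:P5(v=0,ok=F), EMIT:-] out:P4(v=0); bubbles=2
Tick 9: [PARSE:-, VALIDATE:-, TRANSFORM:P6(v=30,ok=T), EMIT:P5(v=0,ok=F)] out:-; bubbles=2
Tick 10: [PARSE:-, VALIDATE:-, TRANSFORM:-, EMIT:P6(v=30,ok=T)] out:P5(v=0); bubbles=3
Tick 11: [PARSE:-, VALIDATE:-, TRANSFORM:-, EMIT:-] out:P6(v=30); bubbles=4
Total bubble-slots: 20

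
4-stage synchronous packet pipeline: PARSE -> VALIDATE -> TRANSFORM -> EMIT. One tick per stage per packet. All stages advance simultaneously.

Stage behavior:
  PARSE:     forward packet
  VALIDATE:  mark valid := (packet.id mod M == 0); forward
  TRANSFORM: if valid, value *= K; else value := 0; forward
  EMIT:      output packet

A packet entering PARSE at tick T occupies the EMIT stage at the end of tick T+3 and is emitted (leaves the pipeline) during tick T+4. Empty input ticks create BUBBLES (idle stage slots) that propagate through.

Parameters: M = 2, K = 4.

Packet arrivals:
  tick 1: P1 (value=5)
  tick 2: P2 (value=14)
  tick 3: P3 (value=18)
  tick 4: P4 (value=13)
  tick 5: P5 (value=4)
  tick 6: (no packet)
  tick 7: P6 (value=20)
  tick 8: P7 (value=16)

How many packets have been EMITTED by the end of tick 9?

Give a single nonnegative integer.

Answer: 5

Derivation:
Tick 1: [PARSE:P1(v=5,ok=F), VALIDATE:-, TRANSFORM:-, EMIT:-] out:-; in:P1
Tick 2: [PARSE:P2(v=14,ok=F), VALIDATE:P1(v=5,ok=F), TRANSFORM:-, EMIT:-] out:-; in:P2
Tick 3: [PARSE:P3(v=18,ok=F), VALIDATE:P2(v=14,ok=T), TRANSFORM:P1(v=0,ok=F), EMIT:-] out:-; in:P3
Tick 4: [PARSE:P4(v=13,ok=F), VALIDATE:P3(v=18,ok=F), TRANSFORM:P2(v=56,ok=T), EMIT:P1(v=0,ok=F)] out:-; in:P4
Tick 5: [PARSE:P5(v=4,ok=F), VALIDATE:P4(v=13,ok=T), TRANSFORM:P3(v=0,ok=F), EMIT:P2(v=56,ok=T)] out:P1(v=0); in:P5
Tick 6: [PARSE:-, VALIDATE:P5(v=4,ok=F), TRANSFORM:P4(v=52,ok=T), EMIT:P3(v=0,ok=F)] out:P2(v=56); in:-
Tick 7: [PARSE:P6(v=20,ok=F), VALIDATE:-, TRANSFORM:P5(v=0,ok=F), EMIT:P4(v=52,ok=T)] out:P3(v=0); in:P6
Tick 8: [PARSE:P7(v=16,ok=F), VALIDATE:P6(v=20,ok=T), TRANSFORM:-, EMIT:P5(v=0,ok=F)] out:P4(v=52); in:P7
Tick 9: [PARSE:-, VALIDATE:P7(v=16,ok=F), TRANSFORM:P6(v=80,ok=T), EMIT:-] out:P5(v=0); in:-
Emitted by tick 9: ['P1', 'P2', 'P3', 'P4', 'P5']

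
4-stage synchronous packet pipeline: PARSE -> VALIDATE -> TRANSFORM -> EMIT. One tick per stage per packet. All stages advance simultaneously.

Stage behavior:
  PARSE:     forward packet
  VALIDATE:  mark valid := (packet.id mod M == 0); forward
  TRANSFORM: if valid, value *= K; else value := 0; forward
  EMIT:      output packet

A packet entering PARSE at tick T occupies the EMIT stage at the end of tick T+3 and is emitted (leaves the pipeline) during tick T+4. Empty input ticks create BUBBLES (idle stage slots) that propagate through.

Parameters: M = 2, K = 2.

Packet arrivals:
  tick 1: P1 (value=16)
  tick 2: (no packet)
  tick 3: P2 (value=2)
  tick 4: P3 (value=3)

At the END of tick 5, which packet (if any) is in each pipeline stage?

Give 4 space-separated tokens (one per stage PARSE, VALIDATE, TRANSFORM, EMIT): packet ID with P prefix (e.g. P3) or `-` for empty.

Answer: - P3 P2 -

Derivation:
Tick 1: [PARSE:P1(v=16,ok=F), VALIDATE:-, TRANSFORM:-, EMIT:-] out:-; in:P1
Tick 2: [PARSE:-, VALIDATE:P1(v=16,ok=F), TRANSFORM:-, EMIT:-] out:-; in:-
Tick 3: [PARSE:P2(v=2,ok=F), VALIDATE:-, TRANSFORM:P1(v=0,ok=F), EMIT:-] out:-; in:P2
Tick 4: [PARSE:P3(v=3,ok=F), VALIDATE:P2(v=2,ok=T), TRANSFORM:-, EMIT:P1(v=0,ok=F)] out:-; in:P3
Tick 5: [PARSE:-, VALIDATE:P3(v=3,ok=F), TRANSFORM:P2(v=4,ok=T), EMIT:-] out:P1(v=0); in:-
At end of tick 5: ['-', 'P3', 'P2', '-']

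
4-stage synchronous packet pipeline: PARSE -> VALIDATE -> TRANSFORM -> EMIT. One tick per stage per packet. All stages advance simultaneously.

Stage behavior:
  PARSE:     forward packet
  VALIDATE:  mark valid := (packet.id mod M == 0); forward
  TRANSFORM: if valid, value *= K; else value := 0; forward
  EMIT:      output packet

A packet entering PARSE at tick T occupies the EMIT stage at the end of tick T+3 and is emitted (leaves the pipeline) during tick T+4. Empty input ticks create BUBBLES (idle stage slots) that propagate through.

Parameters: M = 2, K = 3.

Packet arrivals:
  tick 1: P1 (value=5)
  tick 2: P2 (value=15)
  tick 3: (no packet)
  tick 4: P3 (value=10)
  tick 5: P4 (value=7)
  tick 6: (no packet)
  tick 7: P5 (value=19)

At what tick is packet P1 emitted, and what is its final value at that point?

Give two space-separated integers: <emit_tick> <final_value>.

Answer: 5 0

Derivation:
Tick 1: [PARSE:P1(v=5,ok=F), VALIDATE:-, TRANSFORM:-, EMIT:-] out:-; in:P1
Tick 2: [PARSE:P2(v=15,ok=F), VALIDATE:P1(v=5,ok=F), TRANSFORM:-, EMIT:-] out:-; in:P2
Tick 3: [PARSE:-, VALIDATE:P2(v=15,ok=T), TRANSFORM:P1(v=0,ok=F), EMIT:-] out:-; in:-
Tick 4: [PARSE:P3(v=10,ok=F), VALIDATE:-, TRANSFORM:P2(v=45,ok=T), EMIT:P1(v=0,ok=F)] out:-; in:P3
Tick 5: [PARSE:P4(v=7,ok=F), VALIDATE:P3(v=10,ok=F), TRANSFORM:-, EMIT:P2(v=45,ok=T)] out:P1(v=0); in:P4
Tick 6: [PARSE:-, VALIDATE:P4(v=7,ok=T), TRANSFORM:P3(v=0,ok=F), EMIT:-] out:P2(v=45); in:-
Tick 7: [PARSE:P5(v=19,ok=F), VALIDATE:-, TRANSFORM:P4(v=21,ok=T), EMIT:P3(v=0,ok=F)] out:-; in:P5
Tick 8: [PARSE:-, VALIDATE:P5(v=19,ok=F), TRANSFORM:-, EMIT:P4(v=21,ok=T)] out:P3(v=0); in:-
Tick 9: [PARSE:-, VALIDATE:-, TRANSFORM:P5(v=0,ok=F), EMIT:-] out:P4(v=21); in:-
Tick 10: [PARSE:-, VALIDATE:-, TRANSFORM:-, EMIT:P5(v=0,ok=F)] out:-; in:-
Tick 11: [PARSE:-, VALIDATE:-, TRANSFORM:-, EMIT:-] out:P5(v=0); in:-
P1: arrives tick 1, valid=False (id=1, id%2=1), emit tick 5, final value 0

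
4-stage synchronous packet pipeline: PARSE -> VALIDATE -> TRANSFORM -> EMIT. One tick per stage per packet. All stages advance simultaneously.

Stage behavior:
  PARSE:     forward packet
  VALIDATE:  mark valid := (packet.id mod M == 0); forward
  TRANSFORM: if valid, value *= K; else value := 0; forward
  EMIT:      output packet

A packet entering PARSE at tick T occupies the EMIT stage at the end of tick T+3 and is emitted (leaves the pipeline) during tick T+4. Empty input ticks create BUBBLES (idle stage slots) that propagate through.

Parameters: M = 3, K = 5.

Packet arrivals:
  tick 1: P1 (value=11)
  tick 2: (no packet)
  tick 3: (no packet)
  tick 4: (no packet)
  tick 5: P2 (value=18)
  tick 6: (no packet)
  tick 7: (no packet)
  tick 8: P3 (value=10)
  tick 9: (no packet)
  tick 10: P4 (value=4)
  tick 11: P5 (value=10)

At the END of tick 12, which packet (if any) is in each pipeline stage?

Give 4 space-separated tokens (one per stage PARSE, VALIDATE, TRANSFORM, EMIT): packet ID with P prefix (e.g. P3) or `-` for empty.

Answer: - P5 P4 -

Derivation:
Tick 1: [PARSE:P1(v=11,ok=F), VALIDATE:-, TRANSFORM:-, EMIT:-] out:-; in:P1
Tick 2: [PARSE:-, VALIDATE:P1(v=11,ok=F), TRANSFORM:-, EMIT:-] out:-; in:-
Tick 3: [PARSE:-, VALIDATE:-, TRANSFORM:P1(v=0,ok=F), EMIT:-] out:-; in:-
Tick 4: [PARSE:-, VALIDATE:-, TRANSFORM:-, EMIT:P1(v=0,ok=F)] out:-; in:-
Tick 5: [PARSE:P2(v=18,ok=F), VALIDATE:-, TRANSFORM:-, EMIT:-] out:P1(v=0); in:P2
Tick 6: [PARSE:-, VALIDATE:P2(v=18,ok=F), TRANSFORM:-, EMIT:-] out:-; in:-
Tick 7: [PARSE:-, VALIDATE:-, TRANSFORM:P2(v=0,ok=F), EMIT:-] out:-; in:-
Tick 8: [PARSE:P3(v=10,ok=F), VALIDATE:-, TRANSFORM:-, EMIT:P2(v=0,ok=F)] out:-; in:P3
Tick 9: [PARSE:-, VALIDATE:P3(v=10,ok=T), TRANSFORM:-, EMIT:-] out:P2(v=0); in:-
Tick 10: [PARSE:P4(v=4,ok=F), VALIDATE:-, TRANSFORM:P3(v=50,ok=T), EMIT:-] out:-; in:P4
Tick 11: [PARSE:P5(v=10,ok=F), VALIDATE:P4(v=4,ok=F), TRANSFORM:-, EMIT:P3(v=50,ok=T)] out:-; in:P5
Tick 12: [PARSE:-, VALIDATE:P5(v=10,ok=F), TRANSFORM:P4(v=0,ok=F), EMIT:-] out:P3(v=50); in:-
At end of tick 12: ['-', 'P5', 'P4', '-']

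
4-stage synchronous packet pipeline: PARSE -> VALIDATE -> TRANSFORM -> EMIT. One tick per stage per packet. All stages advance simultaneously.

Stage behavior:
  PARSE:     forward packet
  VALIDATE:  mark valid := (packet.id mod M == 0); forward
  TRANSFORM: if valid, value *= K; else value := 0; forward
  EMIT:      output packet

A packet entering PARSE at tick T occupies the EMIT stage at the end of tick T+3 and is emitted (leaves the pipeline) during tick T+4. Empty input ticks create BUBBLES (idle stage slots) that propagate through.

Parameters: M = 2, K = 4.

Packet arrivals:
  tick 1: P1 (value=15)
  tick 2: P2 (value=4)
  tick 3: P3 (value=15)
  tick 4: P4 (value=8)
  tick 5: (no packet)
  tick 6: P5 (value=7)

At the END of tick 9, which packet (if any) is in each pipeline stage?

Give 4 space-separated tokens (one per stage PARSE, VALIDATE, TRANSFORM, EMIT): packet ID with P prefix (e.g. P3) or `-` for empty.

Tick 1: [PARSE:P1(v=15,ok=F), VALIDATE:-, TRANSFORM:-, EMIT:-] out:-; in:P1
Tick 2: [PARSE:P2(v=4,ok=F), VALIDATE:P1(v=15,ok=F), TRANSFORM:-, EMIT:-] out:-; in:P2
Tick 3: [PARSE:P3(v=15,ok=F), VALIDATE:P2(v=4,ok=T), TRANSFORM:P1(v=0,ok=F), EMIT:-] out:-; in:P3
Tick 4: [PARSE:P4(v=8,ok=F), VALIDATE:P3(v=15,ok=F), TRANSFORM:P2(v=16,ok=T), EMIT:P1(v=0,ok=F)] out:-; in:P4
Tick 5: [PARSE:-, VALIDATE:P4(v=8,ok=T), TRANSFORM:P3(v=0,ok=F), EMIT:P2(v=16,ok=T)] out:P1(v=0); in:-
Tick 6: [PARSE:P5(v=7,ok=F), VALIDATE:-, TRANSFORM:P4(v=32,ok=T), EMIT:P3(v=0,ok=F)] out:P2(v=16); in:P5
Tick 7: [PARSE:-, VALIDATE:P5(v=7,ok=F), TRANSFORM:-, EMIT:P4(v=32,ok=T)] out:P3(v=0); in:-
Tick 8: [PARSE:-, VALIDATE:-, TRANSFORM:P5(v=0,ok=F), EMIT:-] out:P4(v=32); in:-
Tick 9: [PARSE:-, VALIDATE:-, TRANSFORM:-, EMIT:P5(v=0,ok=F)] out:-; in:-
At end of tick 9: ['-', '-', '-', 'P5']

Answer: - - - P5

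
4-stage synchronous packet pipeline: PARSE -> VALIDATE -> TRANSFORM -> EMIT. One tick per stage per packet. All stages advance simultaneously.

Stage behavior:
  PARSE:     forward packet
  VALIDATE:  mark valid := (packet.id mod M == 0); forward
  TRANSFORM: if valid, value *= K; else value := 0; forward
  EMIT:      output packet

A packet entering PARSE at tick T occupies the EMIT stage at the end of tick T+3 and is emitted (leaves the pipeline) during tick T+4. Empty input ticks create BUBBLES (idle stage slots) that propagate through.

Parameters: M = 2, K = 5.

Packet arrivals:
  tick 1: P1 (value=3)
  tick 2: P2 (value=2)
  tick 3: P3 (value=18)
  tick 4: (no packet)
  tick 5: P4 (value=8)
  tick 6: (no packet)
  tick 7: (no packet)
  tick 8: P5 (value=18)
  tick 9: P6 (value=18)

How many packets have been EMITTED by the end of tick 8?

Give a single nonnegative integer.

Answer: 3

Derivation:
Tick 1: [PARSE:P1(v=3,ok=F), VALIDATE:-, TRANSFORM:-, EMIT:-] out:-; in:P1
Tick 2: [PARSE:P2(v=2,ok=F), VALIDATE:P1(v=3,ok=F), TRANSFORM:-, EMIT:-] out:-; in:P2
Tick 3: [PARSE:P3(v=18,ok=F), VALIDATE:P2(v=2,ok=T), TRANSFORM:P1(v=0,ok=F), EMIT:-] out:-; in:P3
Tick 4: [PARSE:-, VALIDATE:P3(v=18,ok=F), TRANSFORM:P2(v=10,ok=T), EMIT:P1(v=0,ok=F)] out:-; in:-
Tick 5: [PARSE:P4(v=8,ok=F), VALIDATE:-, TRANSFORM:P3(v=0,ok=F), EMIT:P2(v=10,ok=T)] out:P1(v=0); in:P4
Tick 6: [PARSE:-, VALIDATE:P4(v=8,ok=T), TRANSFORM:-, EMIT:P3(v=0,ok=F)] out:P2(v=10); in:-
Tick 7: [PARSE:-, VALIDATE:-, TRANSFORM:P4(v=40,ok=T), EMIT:-] out:P3(v=0); in:-
Tick 8: [PARSE:P5(v=18,ok=F), VALIDATE:-, TRANSFORM:-, EMIT:P4(v=40,ok=T)] out:-; in:P5
Emitted by tick 8: ['P1', 'P2', 'P3']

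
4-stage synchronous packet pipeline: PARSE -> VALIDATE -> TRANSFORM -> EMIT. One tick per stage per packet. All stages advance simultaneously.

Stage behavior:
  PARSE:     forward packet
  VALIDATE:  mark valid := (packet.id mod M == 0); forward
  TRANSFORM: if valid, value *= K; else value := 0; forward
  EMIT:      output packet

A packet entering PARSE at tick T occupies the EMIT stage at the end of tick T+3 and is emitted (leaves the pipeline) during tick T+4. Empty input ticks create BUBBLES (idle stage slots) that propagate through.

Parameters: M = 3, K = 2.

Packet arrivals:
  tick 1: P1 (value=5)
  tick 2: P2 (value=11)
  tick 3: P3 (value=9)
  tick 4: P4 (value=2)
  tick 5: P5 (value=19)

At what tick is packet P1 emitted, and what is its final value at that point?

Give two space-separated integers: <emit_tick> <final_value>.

Tick 1: [PARSE:P1(v=5,ok=F), VALIDATE:-, TRANSFORM:-, EMIT:-] out:-; in:P1
Tick 2: [PARSE:P2(v=11,ok=F), VALIDATE:P1(v=5,ok=F), TRANSFORM:-, EMIT:-] out:-; in:P2
Tick 3: [PARSE:P3(v=9,ok=F), VALIDATE:P2(v=11,ok=F), TRANSFORM:P1(v=0,ok=F), EMIT:-] out:-; in:P3
Tick 4: [PARSE:P4(v=2,ok=F), VALIDATE:P3(v=9,ok=T), TRANSFORM:P2(v=0,ok=F), EMIT:P1(v=0,ok=F)] out:-; in:P4
Tick 5: [PARSE:P5(v=19,ok=F), VALIDATE:P4(v=2,ok=F), TRANSFORM:P3(v=18,ok=T), EMIT:P2(v=0,ok=F)] out:P1(v=0); in:P5
Tick 6: [PARSE:-, VALIDATE:P5(v=19,ok=F), TRANSFORM:P4(v=0,ok=F), EMIT:P3(v=18,ok=T)] out:P2(v=0); in:-
Tick 7: [PARSE:-, VALIDATE:-, TRANSFORM:P5(v=0,ok=F), EMIT:P4(v=0,ok=F)] out:P3(v=18); in:-
Tick 8: [PARSE:-, VALIDATE:-, TRANSFORM:-, EMIT:P5(v=0,ok=F)] out:P4(v=0); in:-
Tick 9: [PARSE:-, VALIDATE:-, TRANSFORM:-, EMIT:-] out:P5(v=0); in:-
P1: arrives tick 1, valid=False (id=1, id%3=1), emit tick 5, final value 0

Answer: 5 0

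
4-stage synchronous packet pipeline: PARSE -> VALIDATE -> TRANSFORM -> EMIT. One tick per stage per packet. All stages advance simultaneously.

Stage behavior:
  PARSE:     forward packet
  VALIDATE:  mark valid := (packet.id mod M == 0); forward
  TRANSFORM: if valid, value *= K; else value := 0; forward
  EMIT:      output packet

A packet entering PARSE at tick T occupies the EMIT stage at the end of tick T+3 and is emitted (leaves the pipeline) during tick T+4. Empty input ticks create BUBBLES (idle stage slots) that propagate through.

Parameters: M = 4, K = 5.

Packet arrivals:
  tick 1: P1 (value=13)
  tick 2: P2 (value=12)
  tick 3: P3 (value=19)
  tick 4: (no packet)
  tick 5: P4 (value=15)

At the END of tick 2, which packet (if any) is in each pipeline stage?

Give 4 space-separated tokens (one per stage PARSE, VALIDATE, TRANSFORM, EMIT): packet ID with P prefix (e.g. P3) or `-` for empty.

Answer: P2 P1 - -

Derivation:
Tick 1: [PARSE:P1(v=13,ok=F), VALIDATE:-, TRANSFORM:-, EMIT:-] out:-; in:P1
Tick 2: [PARSE:P2(v=12,ok=F), VALIDATE:P1(v=13,ok=F), TRANSFORM:-, EMIT:-] out:-; in:P2
At end of tick 2: ['P2', 'P1', '-', '-']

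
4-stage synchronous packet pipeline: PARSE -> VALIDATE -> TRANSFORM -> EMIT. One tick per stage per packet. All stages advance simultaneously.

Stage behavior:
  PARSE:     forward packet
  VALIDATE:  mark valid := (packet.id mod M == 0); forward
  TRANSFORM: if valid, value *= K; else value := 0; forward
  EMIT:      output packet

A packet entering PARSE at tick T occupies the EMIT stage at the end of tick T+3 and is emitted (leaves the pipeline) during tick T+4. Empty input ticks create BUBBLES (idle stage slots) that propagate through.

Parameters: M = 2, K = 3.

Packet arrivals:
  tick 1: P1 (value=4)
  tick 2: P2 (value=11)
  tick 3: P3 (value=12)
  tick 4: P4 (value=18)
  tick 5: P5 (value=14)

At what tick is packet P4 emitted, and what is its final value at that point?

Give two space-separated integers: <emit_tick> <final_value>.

Answer: 8 54

Derivation:
Tick 1: [PARSE:P1(v=4,ok=F), VALIDATE:-, TRANSFORM:-, EMIT:-] out:-; in:P1
Tick 2: [PARSE:P2(v=11,ok=F), VALIDATE:P1(v=4,ok=F), TRANSFORM:-, EMIT:-] out:-; in:P2
Tick 3: [PARSE:P3(v=12,ok=F), VALIDATE:P2(v=11,ok=T), TRANSFORM:P1(v=0,ok=F), EMIT:-] out:-; in:P3
Tick 4: [PARSE:P4(v=18,ok=F), VALIDATE:P3(v=12,ok=F), TRANSFORM:P2(v=33,ok=T), EMIT:P1(v=0,ok=F)] out:-; in:P4
Tick 5: [PARSE:P5(v=14,ok=F), VALIDATE:P4(v=18,ok=T), TRANSFORM:P3(v=0,ok=F), EMIT:P2(v=33,ok=T)] out:P1(v=0); in:P5
Tick 6: [PARSE:-, VALIDATE:P5(v=14,ok=F), TRANSFORM:P4(v=54,ok=T), EMIT:P3(v=0,ok=F)] out:P2(v=33); in:-
Tick 7: [PARSE:-, VALIDATE:-, TRANSFORM:P5(v=0,ok=F), EMIT:P4(v=54,ok=T)] out:P3(v=0); in:-
Tick 8: [PARSE:-, VALIDATE:-, TRANSFORM:-, EMIT:P5(v=0,ok=F)] out:P4(v=54); in:-
Tick 9: [PARSE:-, VALIDATE:-, TRANSFORM:-, EMIT:-] out:P5(v=0); in:-
P4: arrives tick 4, valid=True (id=4, id%2=0), emit tick 8, final value 54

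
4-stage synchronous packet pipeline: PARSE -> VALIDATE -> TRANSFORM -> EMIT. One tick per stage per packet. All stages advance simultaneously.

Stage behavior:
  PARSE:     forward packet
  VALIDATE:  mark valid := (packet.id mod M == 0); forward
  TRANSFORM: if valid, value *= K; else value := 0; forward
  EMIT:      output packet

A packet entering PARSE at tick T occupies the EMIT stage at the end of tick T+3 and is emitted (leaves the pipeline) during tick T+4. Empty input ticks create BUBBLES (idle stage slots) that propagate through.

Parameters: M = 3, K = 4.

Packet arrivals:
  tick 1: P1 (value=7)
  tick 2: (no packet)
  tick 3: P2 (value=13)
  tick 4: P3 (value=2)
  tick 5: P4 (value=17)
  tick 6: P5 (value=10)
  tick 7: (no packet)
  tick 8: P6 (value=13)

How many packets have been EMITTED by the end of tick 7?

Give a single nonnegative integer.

Tick 1: [PARSE:P1(v=7,ok=F), VALIDATE:-, TRANSFORM:-, EMIT:-] out:-; in:P1
Tick 2: [PARSE:-, VALIDATE:P1(v=7,ok=F), TRANSFORM:-, EMIT:-] out:-; in:-
Tick 3: [PARSE:P2(v=13,ok=F), VALIDATE:-, TRANSFORM:P1(v=0,ok=F), EMIT:-] out:-; in:P2
Tick 4: [PARSE:P3(v=2,ok=F), VALIDATE:P2(v=13,ok=F), TRANSFORM:-, EMIT:P1(v=0,ok=F)] out:-; in:P3
Tick 5: [PARSE:P4(v=17,ok=F), VALIDATE:P3(v=2,ok=T), TRANSFORM:P2(v=0,ok=F), EMIT:-] out:P1(v=0); in:P4
Tick 6: [PARSE:P5(v=10,ok=F), VALIDATE:P4(v=17,ok=F), TRANSFORM:P3(v=8,ok=T), EMIT:P2(v=0,ok=F)] out:-; in:P5
Tick 7: [PARSE:-, VALIDATE:P5(v=10,ok=F), TRANSFORM:P4(v=0,ok=F), EMIT:P3(v=8,ok=T)] out:P2(v=0); in:-
Emitted by tick 7: ['P1', 'P2']

Answer: 2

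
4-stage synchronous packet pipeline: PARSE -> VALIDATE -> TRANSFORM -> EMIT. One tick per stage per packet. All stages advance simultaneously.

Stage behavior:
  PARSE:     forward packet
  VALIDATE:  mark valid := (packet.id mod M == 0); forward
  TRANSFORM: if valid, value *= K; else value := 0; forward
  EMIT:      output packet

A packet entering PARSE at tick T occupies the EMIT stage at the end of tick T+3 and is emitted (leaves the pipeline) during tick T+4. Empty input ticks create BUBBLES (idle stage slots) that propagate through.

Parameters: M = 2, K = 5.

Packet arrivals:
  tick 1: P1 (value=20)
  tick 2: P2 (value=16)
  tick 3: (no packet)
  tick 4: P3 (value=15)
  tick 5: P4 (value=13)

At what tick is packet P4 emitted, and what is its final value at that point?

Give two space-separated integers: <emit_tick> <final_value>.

Answer: 9 65

Derivation:
Tick 1: [PARSE:P1(v=20,ok=F), VALIDATE:-, TRANSFORM:-, EMIT:-] out:-; in:P1
Tick 2: [PARSE:P2(v=16,ok=F), VALIDATE:P1(v=20,ok=F), TRANSFORM:-, EMIT:-] out:-; in:P2
Tick 3: [PARSE:-, VALIDATE:P2(v=16,ok=T), TRANSFORM:P1(v=0,ok=F), EMIT:-] out:-; in:-
Tick 4: [PARSE:P3(v=15,ok=F), VALIDATE:-, TRANSFORM:P2(v=80,ok=T), EMIT:P1(v=0,ok=F)] out:-; in:P3
Tick 5: [PARSE:P4(v=13,ok=F), VALIDATE:P3(v=15,ok=F), TRANSFORM:-, EMIT:P2(v=80,ok=T)] out:P1(v=0); in:P4
Tick 6: [PARSE:-, VALIDATE:P4(v=13,ok=T), TRANSFORM:P3(v=0,ok=F), EMIT:-] out:P2(v=80); in:-
Tick 7: [PARSE:-, VALIDATE:-, TRANSFORM:P4(v=65,ok=T), EMIT:P3(v=0,ok=F)] out:-; in:-
Tick 8: [PARSE:-, VALIDATE:-, TRANSFORM:-, EMIT:P4(v=65,ok=T)] out:P3(v=0); in:-
Tick 9: [PARSE:-, VALIDATE:-, TRANSFORM:-, EMIT:-] out:P4(v=65); in:-
P4: arrives tick 5, valid=True (id=4, id%2=0), emit tick 9, final value 65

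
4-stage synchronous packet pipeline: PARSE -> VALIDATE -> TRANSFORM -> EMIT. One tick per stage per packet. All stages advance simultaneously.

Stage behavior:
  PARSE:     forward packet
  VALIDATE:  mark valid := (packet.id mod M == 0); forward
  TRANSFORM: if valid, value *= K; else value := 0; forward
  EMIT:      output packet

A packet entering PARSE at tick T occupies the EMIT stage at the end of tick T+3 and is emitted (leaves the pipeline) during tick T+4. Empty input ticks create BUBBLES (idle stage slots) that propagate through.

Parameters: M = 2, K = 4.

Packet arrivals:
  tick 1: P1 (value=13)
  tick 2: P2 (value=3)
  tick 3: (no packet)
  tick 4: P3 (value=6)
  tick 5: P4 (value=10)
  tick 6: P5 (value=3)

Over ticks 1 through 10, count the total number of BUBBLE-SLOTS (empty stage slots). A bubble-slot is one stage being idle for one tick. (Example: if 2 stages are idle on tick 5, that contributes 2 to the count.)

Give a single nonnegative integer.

Tick 1: [PARSE:P1(v=13,ok=F), VALIDATE:-, TRANSFORM:-, EMIT:-] out:-; bubbles=3
Tick 2: [PARSE:P2(v=3,ok=F), VALIDATE:P1(v=13,ok=F), TRANSFORM:-, EMIT:-] out:-; bubbles=2
Tick 3: [PARSE:-, VALIDATE:P2(v=3,ok=T), TRANSFORM:P1(v=0,ok=F), EMIT:-] out:-; bubbles=2
Tick 4: [PARSE:P3(v=6,ok=F), VALIDATE:-, TRANSFORM:P2(v=12,ok=T), EMIT:P1(v=0,ok=F)] out:-; bubbles=1
Tick 5: [PARSE:P4(v=10,ok=F), VALIDATE:P3(v=6,ok=F), TRANSFORM:-, EMIT:P2(v=12,ok=T)] out:P1(v=0); bubbles=1
Tick 6: [PARSE:P5(v=3,ok=F), VALIDATE:P4(v=10,ok=T), TRANSFORM:P3(v=0,ok=F), EMIT:-] out:P2(v=12); bubbles=1
Tick 7: [PARSE:-, VALIDATE:P5(v=3,ok=F), TRANSFORM:P4(v=40,ok=T), EMIT:P3(v=0,ok=F)] out:-; bubbles=1
Tick 8: [PARSE:-, VALIDATE:-, TRANSFORM:P5(v=0,ok=F), EMIT:P4(v=40,ok=T)] out:P3(v=0); bubbles=2
Tick 9: [PARSE:-, VALIDATE:-, TRANSFORM:-, EMIT:P5(v=0,ok=F)] out:P4(v=40); bubbles=3
Tick 10: [PARSE:-, VALIDATE:-, TRANSFORM:-, EMIT:-] out:P5(v=0); bubbles=4
Total bubble-slots: 20

Answer: 20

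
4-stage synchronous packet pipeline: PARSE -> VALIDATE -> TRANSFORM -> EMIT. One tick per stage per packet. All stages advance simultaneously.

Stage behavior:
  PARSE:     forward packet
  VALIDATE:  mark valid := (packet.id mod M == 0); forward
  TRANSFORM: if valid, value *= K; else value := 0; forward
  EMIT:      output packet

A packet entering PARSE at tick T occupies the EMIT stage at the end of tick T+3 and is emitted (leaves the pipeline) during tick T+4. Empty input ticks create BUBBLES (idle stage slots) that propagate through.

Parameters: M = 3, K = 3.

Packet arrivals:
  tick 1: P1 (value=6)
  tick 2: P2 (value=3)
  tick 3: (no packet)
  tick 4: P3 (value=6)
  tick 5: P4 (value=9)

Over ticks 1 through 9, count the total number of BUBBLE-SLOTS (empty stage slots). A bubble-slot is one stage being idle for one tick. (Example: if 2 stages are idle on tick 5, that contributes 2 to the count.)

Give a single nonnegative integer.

Tick 1: [PARSE:P1(v=6,ok=F), VALIDATE:-, TRANSFORM:-, EMIT:-] out:-; bubbles=3
Tick 2: [PARSE:P2(v=3,ok=F), VALIDATE:P1(v=6,ok=F), TRANSFORM:-, EMIT:-] out:-; bubbles=2
Tick 3: [PARSE:-, VALIDATE:P2(v=3,ok=F), TRANSFORM:P1(v=0,ok=F), EMIT:-] out:-; bubbles=2
Tick 4: [PARSE:P3(v=6,ok=F), VALIDATE:-, TRANSFORM:P2(v=0,ok=F), EMIT:P1(v=0,ok=F)] out:-; bubbles=1
Tick 5: [PARSE:P4(v=9,ok=F), VALIDATE:P3(v=6,ok=T), TRANSFORM:-, EMIT:P2(v=0,ok=F)] out:P1(v=0); bubbles=1
Tick 6: [PARSE:-, VALIDATE:P4(v=9,ok=F), TRANSFORM:P3(v=18,ok=T), EMIT:-] out:P2(v=0); bubbles=2
Tick 7: [PARSE:-, VALIDATE:-, TRANSFORM:P4(v=0,ok=F), EMIT:P3(v=18,ok=T)] out:-; bubbles=2
Tick 8: [PARSE:-, VALIDATE:-, TRANSFORM:-, EMIT:P4(v=0,ok=F)] out:P3(v=18); bubbles=3
Tick 9: [PARSE:-, VALIDATE:-, TRANSFORM:-, EMIT:-] out:P4(v=0); bubbles=4
Total bubble-slots: 20

Answer: 20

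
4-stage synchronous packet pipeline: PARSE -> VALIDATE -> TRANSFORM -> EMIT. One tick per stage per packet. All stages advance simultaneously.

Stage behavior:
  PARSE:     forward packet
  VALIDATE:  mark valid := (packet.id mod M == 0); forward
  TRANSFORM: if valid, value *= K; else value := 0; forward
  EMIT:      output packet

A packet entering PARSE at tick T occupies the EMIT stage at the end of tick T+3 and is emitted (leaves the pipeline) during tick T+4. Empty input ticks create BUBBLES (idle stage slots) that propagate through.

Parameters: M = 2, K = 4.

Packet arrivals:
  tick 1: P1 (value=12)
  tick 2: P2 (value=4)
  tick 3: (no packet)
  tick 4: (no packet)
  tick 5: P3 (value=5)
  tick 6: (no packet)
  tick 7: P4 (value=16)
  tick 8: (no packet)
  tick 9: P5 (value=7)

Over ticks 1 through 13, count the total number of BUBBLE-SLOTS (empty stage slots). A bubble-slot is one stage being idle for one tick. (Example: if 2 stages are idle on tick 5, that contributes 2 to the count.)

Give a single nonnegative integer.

Answer: 32

Derivation:
Tick 1: [PARSE:P1(v=12,ok=F), VALIDATE:-, TRANSFORM:-, EMIT:-] out:-; bubbles=3
Tick 2: [PARSE:P2(v=4,ok=F), VALIDATE:P1(v=12,ok=F), TRANSFORM:-, EMIT:-] out:-; bubbles=2
Tick 3: [PARSE:-, VALIDATE:P2(v=4,ok=T), TRANSFORM:P1(v=0,ok=F), EMIT:-] out:-; bubbles=2
Tick 4: [PARSE:-, VALIDATE:-, TRANSFORM:P2(v=16,ok=T), EMIT:P1(v=0,ok=F)] out:-; bubbles=2
Tick 5: [PARSE:P3(v=5,ok=F), VALIDATE:-, TRANSFORM:-, EMIT:P2(v=16,ok=T)] out:P1(v=0); bubbles=2
Tick 6: [PARSE:-, VALIDATE:P3(v=5,ok=F), TRANSFORM:-, EMIT:-] out:P2(v=16); bubbles=3
Tick 7: [PARSE:P4(v=16,ok=F), VALIDATE:-, TRANSFORM:P3(v=0,ok=F), EMIT:-] out:-; bubbles=2
Tick 8: [PARSE:-, VALIDATE:P4(v=16,ok=T), TRANSFORM:-, EMIT:P3(v=0,ok=F)] out:-; bubbles=2
Tick 9: [PARSE:P5(v=7,ok=F), VALIDATE:-, TRANSFORM:P4(v=64,ok=T), EMIT:-] out:P3(v=0); bubbles=2
Tick 10: [PARSE:-, VALIDATE:P5(v=7,ok=F), TRANSFORM:-, EMIT:P4(v=64,ok=T)] out:-; bubbles=2
Tick 11: [PARSE:-, VALIDATE:-, TRANSFORM:P5(v=0,ok=F), EMIT:-] out:P4(v=64); bubbles=3
Tick 12: [PARSE:-, VALIDATE:-, TRANSFORM:-, EMIT:P5(v=0,ok=F)] out:-; bubbles=3
Tick 13: [PARSE:-, VALIDATE:-, TRANSFORM:-, EMIT:-] out:P5(v=0); bubbles=4
Total bubble-slots: 32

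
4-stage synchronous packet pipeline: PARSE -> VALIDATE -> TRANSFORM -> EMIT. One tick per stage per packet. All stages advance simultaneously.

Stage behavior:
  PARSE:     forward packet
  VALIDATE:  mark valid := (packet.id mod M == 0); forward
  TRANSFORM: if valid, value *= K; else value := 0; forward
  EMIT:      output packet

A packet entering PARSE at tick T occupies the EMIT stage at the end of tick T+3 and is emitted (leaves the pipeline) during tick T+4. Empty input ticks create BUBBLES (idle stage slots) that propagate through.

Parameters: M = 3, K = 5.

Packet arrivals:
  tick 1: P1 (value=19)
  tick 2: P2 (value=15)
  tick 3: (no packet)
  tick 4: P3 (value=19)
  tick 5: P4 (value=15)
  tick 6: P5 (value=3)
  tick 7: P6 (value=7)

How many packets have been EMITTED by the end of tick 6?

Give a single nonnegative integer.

Answer: 2

Derivation:
Tick 1: [PARSE:P1(v=19,ok=F), VALIDATE:-, TRANSFORM:-, EMIT:-] out:-; in:P1
Tick 2: [PARSE:P2(v=15,ok=F), VALIDATE:P1(v=19,ok=F), TRANSFORM:-, EMIT:-] out:-; in:P2
Tick 3: [PARSE:-, VALIDATE:P2(v=15,ok=F), TRANSFORM:P1(v=0,ok=F), EMIT:-] out:-; in:-
Tick 4: [PARSE:P3(v=19,ok=F), VALIDATE:-, TRANSFORM:P2(v=0,ok=F), EMIT:P1(v=0,ok=F)] out:-; in:P3
Tick 5: [PARSE:P4(v=15,ok=F), VALIDATE:P3(v=19,ok=T), TRANSFORM:-, EMIT:P2(v=0,ok=F)] out:P1(v=0); in:P4
Tick 6: [PARSE:P5(v=3,ok=F), VALIDATE:P4(v=15,ok=F), TRANSFORM:P3(v=95,ok=T), EMIT:-] out:P2(v=0); in:P5
Emitted by tick 6: ['P1', 'P2']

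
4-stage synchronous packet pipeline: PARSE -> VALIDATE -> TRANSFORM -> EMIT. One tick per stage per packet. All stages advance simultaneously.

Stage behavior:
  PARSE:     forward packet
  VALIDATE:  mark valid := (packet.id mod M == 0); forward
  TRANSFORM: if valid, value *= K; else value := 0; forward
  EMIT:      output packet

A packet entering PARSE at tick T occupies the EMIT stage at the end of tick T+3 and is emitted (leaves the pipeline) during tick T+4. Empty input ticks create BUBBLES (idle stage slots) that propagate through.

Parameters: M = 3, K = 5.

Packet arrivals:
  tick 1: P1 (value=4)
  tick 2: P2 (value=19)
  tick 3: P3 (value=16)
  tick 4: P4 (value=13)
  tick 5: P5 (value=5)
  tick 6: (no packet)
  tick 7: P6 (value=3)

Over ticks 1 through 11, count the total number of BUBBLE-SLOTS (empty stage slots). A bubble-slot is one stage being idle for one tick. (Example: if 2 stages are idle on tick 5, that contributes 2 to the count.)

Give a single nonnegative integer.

Answer: 20

Derivation:
Tick 1: [PARSE:P1(v=4,ok=F), VALIDATE:-, TRANSFORM:-, EMIT:-] out:-; bubbles=3
Tick 2: [PARSE:P2(v=19,ok=F), VALIDATE:P1(v=4,ok=F), TRANSFORM:-, EMIT:-] out:-; bubbles=2
Tick 3: [PARSE:P3(v=16,ok=F), VALIDATE:P2(v=19,ok=F), TRANSFORM:P1(v=0,ok=F), EMIT:-] out:-; bubbles=1
Tick 4: [PARSE:P4(v=13,ok=F), VALIDATE:P3(v=16,ok=T), TRANSFORM:P2(v=0,ok=F), EMIT:P1(v=0,ok=F)] out:-; bubbles=0
Tick 5: [PARSE:P5(v=5,ok=F), VALIDATE:P4(v=13,ok=F), TRANSFORM:P3(v=80,ok=T), EMIT:P2(v=0,ok=F)] out:P1(v=0); bubbles=0
Tick 6: [PARSE:-, VALIDATE:P5(v=5,ok=F), TRANSFORM:P4(v=0,ok=F), EMIT:P3(v=80,ok=T)] out:P2(v=0); bubbles=1
Tick 7: [PARSE:P6(v=3,ok=F), VALIDATE:-, TRANSFORM:P5(v=0,ok=F), EMIT:P4(v=0,ok=F)] out:P3(v=80); bubbles=1
Tick 8: [PARSE:-, VALIDATE:P6(v=3,ok=T), TRANSFORM:-, EMIT:P5(v=0,ok=F)] out:P4(v=0); bubbles=2
Tick 9: [PARSE:-, VALIDATE:-, TRANSFORM:P6(v=15,ok=T), EMIT:-] out:P5(v=0); bubbles=3
Tick 10: [PARSE:-, VALIDATE:-, TRANSFORM:-, EMIT:P6(v=15,ok=T)] out:-; bubbles=3
Tick 11: [PARSE:-, VALIDATE:-, TRANSFORM:-, EMIT:-] out:P6(v=15); bubbles=4
Total bubble-slots: 20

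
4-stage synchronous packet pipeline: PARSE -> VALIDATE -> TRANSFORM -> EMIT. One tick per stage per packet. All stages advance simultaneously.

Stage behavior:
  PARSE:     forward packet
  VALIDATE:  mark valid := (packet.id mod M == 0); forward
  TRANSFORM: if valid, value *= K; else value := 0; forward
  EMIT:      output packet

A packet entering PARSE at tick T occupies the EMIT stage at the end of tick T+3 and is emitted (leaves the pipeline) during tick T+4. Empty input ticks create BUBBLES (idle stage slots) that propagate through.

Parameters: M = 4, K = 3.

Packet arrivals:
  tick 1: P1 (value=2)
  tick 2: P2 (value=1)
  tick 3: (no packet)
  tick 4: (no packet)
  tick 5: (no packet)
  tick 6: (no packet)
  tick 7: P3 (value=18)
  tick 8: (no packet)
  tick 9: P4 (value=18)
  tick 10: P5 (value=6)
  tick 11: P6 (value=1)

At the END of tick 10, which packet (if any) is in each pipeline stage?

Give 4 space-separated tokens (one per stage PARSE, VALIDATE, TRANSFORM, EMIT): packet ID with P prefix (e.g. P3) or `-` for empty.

Tick 1: [PARSE:P1(v=2,ok=F), VALIDATE:-, TRANSFORM:-, EMIT:-] out:-; in:P1
Tick 2: [PARSE:P2(v=1,ok=F), VALIDATE:P1(v=2,ok=F), TRANSFORM:-, EMIT:-] out:-; in:P2
Tick 3: [PARSE:-, VALIDATE:P2(v=1,ok=F), TRANSFORM:P1(v=0,ok=F), EMIT:-] out:-; in:-
Tick 4: [PARSE:-, VALIDATE:-, TRANSFORM:P2(v=0,ok=F), EMIT:P1(v=0,ok=F)] out:-; in:-
Tick 5: [PARSE:-, VALIDATE:-, TRANSFORM:-, EMIT:P2(v=0,ok=F)] out:P1(v=0); in:-
Tick 6: [PARSE:-, VALIDATE:-, TRANSFORM:-, EMIT:-] out:P2(v=0); in:-
Tick 7: [PARSE:P3(v=18,ok=F), VALIDATE:-, TRANSFORM:-, EMIT:-] out:-; in:P3
Tick 8: [PARSE:-, VALIDATE:P3(v=18,ok=F), TRANSFORM:-, EMIT:-] out:-; in:-
Tick 9: [PARSE:P4(v=18,ok=F), VALIDATE:-, TRANSFORM:P3(v=0,ok=F), EMIT:-] out:-; in:P4
Tick 10: [PARSE:P5(v=6,ok=F), VALIDATE:P4(v=18,ok=T), TRANSFORM:-, EMIT:P3(v=0,ok=F)] out:-; in:P5
At end of tick 10: ['P5', 'P4', '-', 'P3']

Answer: P5 P4 - P3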